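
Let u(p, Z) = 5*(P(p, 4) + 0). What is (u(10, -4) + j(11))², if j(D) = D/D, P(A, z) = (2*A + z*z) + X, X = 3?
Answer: 38416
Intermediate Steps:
P(A, z) = 3 + z² + 2*A (P(A, z) = (2*A + z*z) + 3 = (2*A + z²) + 3 = (z² + 2*A) + 3 = 3 + z² + 2*A)
j(D) = 1
u(p, Z) = 95 + 10*p (u(p, Z) = 5*((3 + 4² + 2*p) + 0) = 5*((3 + 16 + 2*p) + 0) = 5*((19 + 2*p) + 0) = 5*(19 + 2*p) = 95 + 10*p)
(u(10, -4) + j(11))² = ((95 + 10*10) + 1)² = ((95 + 100) + 1)² = (195 + 1)² = 196² = 38416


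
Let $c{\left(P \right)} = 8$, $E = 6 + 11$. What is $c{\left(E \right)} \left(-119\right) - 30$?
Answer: $-982$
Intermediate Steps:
$E = 17$
$c{\left(E \right)} \left(-119\right) - 30 = 8 \left(-119\right) - 30 = -952 - 30 = -982$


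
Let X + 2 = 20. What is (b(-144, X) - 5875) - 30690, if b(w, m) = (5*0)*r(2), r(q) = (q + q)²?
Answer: -36565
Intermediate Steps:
X = 18 (X = -2 + 20 = 18)
r(q) = 4*q² (r(q) = (2*q)² = 4*q²)
b(w, m) = 0 (b(w, m) = (5*0)*(4*2²) = 0*(4*4) = 0*16 = 0)
(b(-144, X) - 5875) - 30690 = (0 - 5875) - 30690 = -5875 - 30690 = -36565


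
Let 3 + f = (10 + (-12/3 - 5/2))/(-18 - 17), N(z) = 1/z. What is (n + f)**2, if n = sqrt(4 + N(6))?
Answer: 4133/300 - 31*sqrt(6)/6 ≈ 1.1210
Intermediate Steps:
f = -31/10 (f = -3 + (10 + (-12/3 - 5/2))/(-18 - 17) = -3 + (10 + (-12*1/3 - 5*1/2))/(-35) = -3 + (10 + (-4 - 5/2))*(-1/35) = -3 + (10 - 13/2)*(-1/35) = -3 + (7/2)*(-1/35) = -3 - 1/10 = -31/10 ≈ -3.1000)
n = 5*sqrt(6)/6 (n = sqrt(4 + 1/6) = sqrt(25/6) = 5*sqrt(6)/6 ≈ 2.0412)
(n + f)**2 = (5*sqrt(6)/6 - 31/10)**2 = (-31/10 + 5*sqrt(6)/6)**2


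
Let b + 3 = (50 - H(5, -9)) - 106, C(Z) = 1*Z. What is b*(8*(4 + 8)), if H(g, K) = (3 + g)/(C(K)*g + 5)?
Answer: -28224/5 ≈ -5644.8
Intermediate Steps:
C(Z) = Z
H(g, K) = (3 + g)/(5 + K*g) (H(g, K) = (3 + g)/(K*g + 5) = (3 + g)/(5 + K*g))
b = -294/5 (b = -3 + ((50 - (3 + 5)/(5 - 9*5)) - 106) = -3 + ((50 - 8/(5 - 45)) - 106) = -3 + ((50 - 8/(-40)) - 106) = -3 + ((50 - (-1)*8/40) - 106) = -3 + ((50 - 1*(-⅕)) - 106) = -3 + ((50 + ⅕) - 106) = -3 + (251/5 - 106) = -3 - 279/5 = -294/5 ≈ -58.800)
b*(8*(4 + 8)) = -2352*(4 + 8)/5 = -2352*12/5 = -294/5*96 = -28224/5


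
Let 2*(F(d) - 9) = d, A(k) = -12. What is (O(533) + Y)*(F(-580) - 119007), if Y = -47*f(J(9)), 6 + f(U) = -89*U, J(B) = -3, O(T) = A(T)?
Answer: 1464737352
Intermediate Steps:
O(T) = -12
f(U) = -6 - 89*U
Y = -12267 (Y = -47*(-6 - 89*(-3)) = -47*(-6 + 267) = -47*261 = -12267)
F(d) = 9 + d/2
(O(533) + Y)*(F(-580) - 119007) = (-12 - 12267)*((9 + (½)*(-580)) - 119007) = -12279*((9 - 290) - 119007) = -12279*(-281 - 119007) = -12279*(-119288) = 1464737352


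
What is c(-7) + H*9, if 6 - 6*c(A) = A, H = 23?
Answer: 1255/6 ≈ 209.17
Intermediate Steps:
c(A) = 1 - A/6
c(-7) + H*9 = (1 - ⅙*(-7)) + 23*9 = (1 + 7/6) + 207 = 13/6 + 207 = 1255/6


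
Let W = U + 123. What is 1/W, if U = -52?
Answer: 1/71 ≈ 0.014085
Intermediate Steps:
W = 71 (W = -52 + 123 = 71)
1/W = 1/71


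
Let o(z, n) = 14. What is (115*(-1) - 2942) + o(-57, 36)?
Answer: -3043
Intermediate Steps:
(115*(-1) - 2942) + o(-57, 36) = (115*(-1) - 2942) + 14 = (-115 - 2942) + 14 = -3057 + 14 = -3043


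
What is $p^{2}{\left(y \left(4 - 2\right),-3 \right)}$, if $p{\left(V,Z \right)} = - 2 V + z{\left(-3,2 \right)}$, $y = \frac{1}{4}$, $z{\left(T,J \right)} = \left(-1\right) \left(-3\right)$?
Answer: $4$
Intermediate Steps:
$z{\left(T,J \right)} = 3$
$y = \frac{1}{4} \approx 0.25$
$p{\left(V,Z \right)} = 3 - 2 V$ ($p{\left(V,Z \right)} = - 2 V + 3 = 3 - 2 V$)
$p^{2}{\left(y \left(4 - 2\right),-3 \right)} = \left(3 - 2 \frac{4 - 2}{4}\right)^{2} = \left(3 - 2 \cdot \frac{1}{4} \cdot 2\right)^{2} = \left(3 - 1\right)^{2} = 2^{2} = 4$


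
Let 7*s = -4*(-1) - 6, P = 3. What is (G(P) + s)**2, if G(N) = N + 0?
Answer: 361/49 ≈ 7.3673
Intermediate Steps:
G(N) = N
s = -2/7 (s = (-4*(-1) - 6)/7 = (4 - 6)/7 = (1/7)*(-2) = -2/7 ≈ -0.28571)
(G(P) + s)**2 = (3 - 2/7)**2 = (19/7)**2 = 361/49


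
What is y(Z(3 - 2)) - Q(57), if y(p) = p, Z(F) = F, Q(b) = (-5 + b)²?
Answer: -2703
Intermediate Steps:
y(Z(3 - 2)) - Q(57) = (3 - 2) - (-5 + 57)² = 1 - 1*52² = 1 - 1*2704 = 1 - 2704 = -2703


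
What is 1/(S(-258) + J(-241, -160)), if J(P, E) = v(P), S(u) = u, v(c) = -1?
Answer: -1/259 ≈ -0.0038610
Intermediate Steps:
J(P, E) = -1
1/(S(-258) + J(-241, -160)) = 1/(-258 - 1) = 1/(-259) = -1/259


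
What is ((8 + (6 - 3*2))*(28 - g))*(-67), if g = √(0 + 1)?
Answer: -14472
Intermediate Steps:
g = 1 (g = √1 = 1)
((8 + (6 - 3*2))*(28 - g))*(-67) = ((8 + (6 - 3*2))*(28 - 1*1))*(-67) = ((8 + (6 - 6))*(28 - 1))*(-67) = ((8 + 0)*27)*(-67) = (8*27)*(-67) = 216*(-67) = -14472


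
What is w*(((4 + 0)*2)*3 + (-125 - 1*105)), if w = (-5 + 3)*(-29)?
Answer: -11948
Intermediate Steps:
w = 58 (w = -2*(-29) = 58)
w*(((4 + 0)*2)*3 + (-125 - 1*105)) = 58*(((4 + 0)*2)*3 + (-125 - 1*105)) = 58*((4*2)*3 + (-125 - 105)) = 58*(8*3 - 230) = 58*(24 - 230) = 58*(-206) = -11948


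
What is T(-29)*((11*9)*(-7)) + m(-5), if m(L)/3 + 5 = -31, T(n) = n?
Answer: 19989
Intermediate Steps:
m(L) = -108 (m(L) = -15 + 3*(-31) = -15 - 93 = -108)
T(-29)*((11*9)*(-7)) + m(-5) = -29*11*9*(-7) - 108 = -2871*(-7) - 108 = -29*(-693) - 108 = 20097 - 108 = 19989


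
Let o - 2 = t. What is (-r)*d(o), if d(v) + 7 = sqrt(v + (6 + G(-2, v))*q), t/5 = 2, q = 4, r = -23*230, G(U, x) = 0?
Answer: -5290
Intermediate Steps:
r = -5290
t = 10 (t = 5*2 = 10)
o = 12 (o = 2 + 10 = 12)
d(v) = -7 + sqrt(24 + v) (d(v) = -7 + sqrt(v + (6 + 0)*4) = -7 + sqrt(v + 6*4) = -7 + sqrt(v + 24) = -7 + sqrt(24 + v))
(-r)*d(o) = (-1*(-5290))*(-7 + sqrt(24 + 12)) = 5290*(-7 + sqrt(36)) = 5290*(-7 + 6) = 5290*(-1) = -5290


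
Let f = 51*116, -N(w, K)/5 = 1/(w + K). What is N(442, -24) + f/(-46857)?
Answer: -902391/6528742 ≈ -0.13822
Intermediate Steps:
N(w, K) = -5/(K + w) (N(w, K) = -5/(w + K) = -5/(K + w))
f = 5916
N(442, -24) + f/(-46857) = -5/(-24 + 442) + 5916/(-46857) = -5/418 + 5916*(-1/46857) = -5*1/418 - 1972/15619 = -5/418 - 1972/15619 = -902391/6528742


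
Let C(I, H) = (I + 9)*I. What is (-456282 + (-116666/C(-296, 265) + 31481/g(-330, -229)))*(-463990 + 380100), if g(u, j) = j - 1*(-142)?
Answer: 70781862011455895/1847706 ≈ 3.8308e+10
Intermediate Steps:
g(u, j) = 142 + j (g(u, j) = j + 142 = 142 + j)
C(I, H) = I*(9 + I) (C(I, H) = (9 + I)*I = I*(9 + I))
(-456282 + (-116666/C(-296, 265) + 31481/g(-330, -229)))*(-463990 + 380100) = (-456282 + (-116666*(-1/(296*(9 - 296))) + 31481/(142 - 229)))*(-463990 + 380100) = (-456282 + (-116666/((-296*(-287))) + 31481/(-87)))*(-83890) = (-456282 + (-116666/84952 + 31481*(-1/87)))*(-83890) = (-456282 + (-116666*1/84952 - 31481/87))*(-83890) = (-456282 + (-58333/42476 - 31481/87))*(-83890) = (-456282 - 1342261927/3695412)*(-83890) = -1687492240111/3695412*(-83890) = 70781862011455895/1847706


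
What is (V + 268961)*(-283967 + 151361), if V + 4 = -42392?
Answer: -30043878390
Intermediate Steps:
V = -42396 (V = -4 - 42392 = -42396)
(V + 268961)*(-283967 + 151361) = (-42396 + 268961)*(-283967 + 151361) = 226565*(-132606) = -30043878390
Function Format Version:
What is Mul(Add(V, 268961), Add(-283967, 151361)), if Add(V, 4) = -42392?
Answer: -30043878390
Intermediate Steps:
V = -42396 (V = Add(-4, -42392) = -42396)
Mul(Add(V, 268961), Add(-283967, 151361)) = Mul(Add(-42396, 268961), Add(-283967, 151361)) = Mul(226565, -132606) = -30043878390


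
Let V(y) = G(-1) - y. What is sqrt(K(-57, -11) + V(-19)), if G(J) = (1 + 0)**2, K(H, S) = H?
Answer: I*sqrt(37) ≈ 6.0828*I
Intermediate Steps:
G(J) = 1 (G(J) = 1**2 = 1)
V(y) = 1 - y
sqrt(K(-57, -11) + V(-19)) = sqrt(-57 + (1 - 1*(-19))) = sqrt(-57 + (1 + 19)) = sqrt(-57 + 20) = sqrt(-37) = I*sqrt(37)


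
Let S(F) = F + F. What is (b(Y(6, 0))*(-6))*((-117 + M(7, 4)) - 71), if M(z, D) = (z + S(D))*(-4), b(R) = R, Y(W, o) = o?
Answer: 0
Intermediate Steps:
S(F) = 2*F
M(z, D) = -8*D - 4*z (M(z, D) = (z + 2*D)*(-4) = -8*D - 4*z)
(b(Y(6, 0))*(-6))*((-117 + M(7, 4)) - 71) = (0*(-6))*((-117 + (-8*4 - 4*7)) - 71) = 0*((-117 + (-32 - 28)) - 71) = 0*((-117 - 60) - 71) = 0*(-177 - 71) = 0*(-248) = 0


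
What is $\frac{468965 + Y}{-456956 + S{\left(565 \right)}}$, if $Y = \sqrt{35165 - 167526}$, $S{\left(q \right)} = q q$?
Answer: $- \frac{468965}{137731} - \frac{i \sqrt{132361}}{137731} \approx -3.4049 - 0.0026415 i$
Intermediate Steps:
$S{\left(q \right)} = q^{2}$
$Y = i \sqrt{132361}$ ($Y = \sqrt{35165 - 167526} = \sqrt{-132361} = i \sqrt{132361} \approx 363.81 i$)
$\frac{468965 + Y}{-456956 + S{\left(565 \right)}} = \frac{468965 + i \sqrt{132361}}{-456956 + 565^{2}} = \frac{468965 + i \sqrt{132361}}{-456956 + 319225} = \frac{468965 + i \sqrt{132361}}{-137731} = \left(468965 + i \sqrt{132361}\right) \left(- \frac{1}{137731}\right) = - \frac{468965}{137731} - \frac{i \sqrt{132361}}{137731}$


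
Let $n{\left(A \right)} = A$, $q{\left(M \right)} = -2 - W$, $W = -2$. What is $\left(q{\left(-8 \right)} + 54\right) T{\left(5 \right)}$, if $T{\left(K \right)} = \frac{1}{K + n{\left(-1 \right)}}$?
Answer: $\frac{27}{2} \approx 13.5$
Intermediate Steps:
$q{\left(M \right)} = 0$ ($q{\left(M \right)} = -2 - -2 = -2 + 2 = 0$)
$T{\left(K \right)} = \frac{1}{-1 + K}$ ($T{\left(K \right)} = \frac{1}{K - 1} = \frac{1}{-1 + K}$)
$\left(q{\left(-8 \right)} + 54\right) T{\left(5 \right)} = \frac{0 + 54}{-1 + 5} = \frac{54}{4} = 54 \cdot \frac{1}{4} = \frac{27}{2}$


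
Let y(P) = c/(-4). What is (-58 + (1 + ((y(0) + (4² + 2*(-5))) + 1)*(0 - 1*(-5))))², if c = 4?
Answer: 729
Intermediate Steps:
y(P) = -1 (y(P) = 4/(-4) = 4*(-¼) = -1)
(-58 + (1 + ((y(0) + (4² + 2*(-5))) + 1)*(0 - 1*(-5))))² = (-58 + (1 + ((-1 + (4² + 2*(-5))) + 1)*(0 - 1*(-5))))² = (-58 + (1 + ((-1 + (16 - 10)) + 1)*(0 + 5)))² = (-58 + (1 + ((-1 + 6) + 1)*5))² = (-58 + (1 + (5 + 1)*5))² = (-58 + (1 + 6*5))² = (-58 + (1 + 30))² = (-58 + 31)² = (-27)² = 729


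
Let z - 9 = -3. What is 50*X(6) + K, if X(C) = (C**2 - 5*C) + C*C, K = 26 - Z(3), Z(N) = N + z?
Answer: 2117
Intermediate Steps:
z = 6 (z = 9 - 3 = 6)
Z(N) = 6 + N (Z(N) = N + 6 = 6 + N)
K = 17 (K = 26 - (6 + 3) = 26 - 1*9 = 26 - 9 = 17)
X(C) = -5*C + 2*C**2 (X(C) = (C**2 - 5*C) + C**2 = -5*C + 2*C**2)
50*X(6) + K = 50*(6*(-5 + 2*6)) + 17 = 50*(6*(-5 + 12)) + 17 = 50*(6*7) + 17 = 50*42 + 17 = 2100 + 17 = 2117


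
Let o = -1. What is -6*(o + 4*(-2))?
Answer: 54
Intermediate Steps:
-6*(o + 4*(-2)) = -6*(-1 + 4*(-2)) = -6*(-1 - 8) = -6*(-9) = 54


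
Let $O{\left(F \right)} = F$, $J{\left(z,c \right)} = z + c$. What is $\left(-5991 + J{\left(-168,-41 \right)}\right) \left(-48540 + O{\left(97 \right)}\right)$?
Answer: $300346600$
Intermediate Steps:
$J{\left(z,c \right)} = c + z$
$\left(-5991 + J{\left(-168,-41 \right)}\right) \left(-48540 + O{\left(97 \right)}\right) = \left(-5991 - 209\right) \left(-48540 + 97\right) = \left(-5991 - 209\right) \left(-48443\right) = \left(-6200\right) \left(-48443\right) = 300346600$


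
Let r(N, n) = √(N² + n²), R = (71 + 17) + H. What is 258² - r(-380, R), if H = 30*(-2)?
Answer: 66564 - 4*√9074 ≈ 66183.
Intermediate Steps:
H = -60
R = 28 (R = (71 + 17) - 60 = 88 - 60 = 28)
258² - r(-380, R) = 258² - √((-380)² + 28²) = 66564 - √(144400 + 784) = 66564 - √145184 = 66564 - 4*√9074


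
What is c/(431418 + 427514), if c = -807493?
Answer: -807493/858932 ≈ -0.94011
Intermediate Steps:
c/(431418 + 427514) = -807493/(431418 + 427514) = -807493/858932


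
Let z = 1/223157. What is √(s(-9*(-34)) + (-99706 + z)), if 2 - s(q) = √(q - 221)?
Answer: √(-4965164146868739 - 49799046649*√85)/223157 ≈ 315.77*I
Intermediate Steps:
s(q) = 2 - √(-221 + q) (s(q) = 2 - √(q - 221) = 2 - √(-221 + q))
z = 1/223157 ≈ 4.4812e-6
√(s(-9*(-34)) + (-99706 + z)) = √((2 - √(-221 - 9*(-34))) + (-99706 + 1/223157)) = √((2 - √(-221 + 306)) - 22250091841/223157) = √((2 - √85) - 22250091841/223157) = √(-22249645527/223157 - √85)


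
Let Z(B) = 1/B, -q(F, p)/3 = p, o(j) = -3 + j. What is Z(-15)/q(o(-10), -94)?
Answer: -1/4230 ≈ -0.00023641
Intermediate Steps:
q(F, p) = -3*p
Z(-15)/q(o(-10), -94) = 1/((-15)*((-3*(-94)))) = -1/15/282 = -1/15*1/282 = -1/4230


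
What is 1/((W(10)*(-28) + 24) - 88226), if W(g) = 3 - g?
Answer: -1/88006 ≈ -1.1363e-5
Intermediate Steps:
1/((W(10)*(-28) + 24) - 88226) = 1/(((3 - 1*10)*(-28) + 24) - 88226) = 1/(((3 - 10)*(-28) + 24) - 88226) = 1/((-7*(-28) + 24) - 88226) = 1/((196 + 24) - 88226) = 1/(220 - 88226) = 1/(-88006) = -1/88006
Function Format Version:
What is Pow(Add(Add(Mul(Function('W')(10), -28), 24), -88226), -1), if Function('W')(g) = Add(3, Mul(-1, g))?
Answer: Rational(-1, 88006) ≈ -1.1363e-5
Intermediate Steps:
Pow(Add(Add(Mul(Function('W')(10), -28), 24), -88226), -1) = Pow(Add(Add(Mul(Add(3, Mul(-1, 10)), -28), 24), -88226), -1) = Pow(Add(Add(Mul(Add(3, -10), -28), 24), -88226), -1) = Pow(Add(Add(Mul(-7, -28), 24), -88226), -1) = Pow(Add(Add(196, 24), -88226), -1) = Pow(Add(220, -88226), -1) = Pow(-88006, -1) = Rational(-1, 88006)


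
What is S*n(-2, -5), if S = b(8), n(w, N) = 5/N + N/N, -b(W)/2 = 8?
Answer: 0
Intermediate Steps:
b(W) = -16 (b(W) = -2*8 = -16)
n(w, N) = 1 + 5/N (n(w, N) = 5/N + 1 = 1 + 5/N)
S = -16
S*n(-2, -5) = -16*(5 - 5)/(-5) = -(-16)*0/5 = -16*0 = 0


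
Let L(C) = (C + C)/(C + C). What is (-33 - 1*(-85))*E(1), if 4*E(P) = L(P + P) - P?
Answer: 0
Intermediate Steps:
L(C) = 1 (L(C) = (2*C)/((2*C)) = (2*C)*(1/(2*C)) = 1)
E(P) = ¼ - P/4 (E(P) = (1 - P)/4 = ¼ - P/4)
(-33 - 1*(-85))*E(1) = (-33 - 1*(-85))*(¼ - ¼*1) = (-33 + 85)*(¼ - ¼) = 52*0 = 0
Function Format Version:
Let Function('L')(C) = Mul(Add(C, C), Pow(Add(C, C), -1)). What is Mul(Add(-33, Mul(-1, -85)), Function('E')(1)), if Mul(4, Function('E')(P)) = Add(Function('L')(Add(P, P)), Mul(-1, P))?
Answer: 0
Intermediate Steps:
Function('L')(C) = 1 (Function('L')(C) = Mul(Mul(2, C), Pow(Mul(2, C), -1)) = Mul(Mul(2, C), Mul(Rational(1, 2), Pow(C, -1))) = 1)
Function('E')(P) = Add(Rational(1, 4), Mul(Rational(-1, 4), P)) (Function('E')(P) = Mul(Rational(1, 4), Add(1, Mul(-1, P))) = Add(Rational(1, 4), Mul(Rational(-1, 4), P)))
Mul(Add(-33, Mul(-1, -85)), Function('E')(1)) = Mul(Add(-33, Mul(-1, -85)), Add(Rational(1, 4), Mul(Rational(-1, 4), 1))) = Mul(Add(-33, 85), Add(Rational(1, 4), Rational(-1, 4))) = Mul(52, 0) = 0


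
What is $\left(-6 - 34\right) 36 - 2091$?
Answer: $-3531$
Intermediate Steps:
$\left(-6 - 34\right) 36 - 2091 = \left(-40\right) 36 - 2091 = -1440 - 2091 = -3531$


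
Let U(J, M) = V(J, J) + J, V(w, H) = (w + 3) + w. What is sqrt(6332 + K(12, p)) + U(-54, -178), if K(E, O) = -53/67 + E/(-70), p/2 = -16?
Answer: -159 + 3*sqrt(3868281515)/2345 ≈ -79.432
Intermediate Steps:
p = -32 (p = 2*(-16) = -32)
K(E, O) = -53/67 - E/70 (K(E, O) = -53*1/67 + E*(-1/70) = -53/67 - E/70)
V(w, H) = 3 + 2*w (V(w, H) = (3 + w) + w = 3 + 2*w)
U(J, M) = 3 + 3*J (U(J, M) = (3 + 2*J) + J = 3 + 3*J)
sqrt(6332 + K(12, p)) + U(-54, -178) = sqrt(6332 + (-53/67 - 1/70*12)) + (3 + 3*(-54)) = sqrt(6332 + (-53/67 - 6/35)) + (3 - 162) = sqrt(6332 - 2257/2345) - 159 = sqrt(14846283/2345) - 159 = 3*sqrt(3868281515)/2345 - 159 = -159 + 3*sqrt(3868281515)/2345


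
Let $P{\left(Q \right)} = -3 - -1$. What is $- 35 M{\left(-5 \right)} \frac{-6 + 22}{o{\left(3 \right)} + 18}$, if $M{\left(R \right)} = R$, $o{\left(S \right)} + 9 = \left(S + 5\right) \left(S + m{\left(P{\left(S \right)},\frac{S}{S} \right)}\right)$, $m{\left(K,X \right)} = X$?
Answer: $\frac{2800}{41} \approx 68.293$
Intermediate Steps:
$P{\left(Q \right)} = -2$ ($P{\left(Q \right)} = -3 + 1 = -2$)
$o{\left(S \right)} = -9 + \left(1 + S\right) \left(5 + S\right)$ ($o{\left(S \right)} = -9 + \left(S + 5\right) \left(S + \frac{S}{S}\right) = -9 + \left(5 + S\right) \left(S + 1\right) = -9 + \left(5 + S\right) \left(1 + S\right) = -9 + \left(1 + S\right) \left(5 + S\right)$)
$- 35 M{\left(-5 \right)} \frac{-6 + 22}{o{\left(3 \right)} + 18} = \left(-35\right) \left(-5\right) \frac{-6 + 22}{\left(-4 + 3^{2} + 6 \cdot 3\right) + 18} = 175 \frac{16}{\left(-4 + 9 + 18\right) + 18} = 175 \frac{16}{23 + 18} = 175 \cdot \frac{16}{41} = \frac{2800}{41}$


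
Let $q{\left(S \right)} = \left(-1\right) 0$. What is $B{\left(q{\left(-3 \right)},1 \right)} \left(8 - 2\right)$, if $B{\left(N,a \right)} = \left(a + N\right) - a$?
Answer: $0$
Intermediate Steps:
$q{\left(S \right)} = 0$
$B{\left(N,a \right)} = N$ ($B{\left(N,a \right)} = \left(N + a\right) - a = N$)
$B{\left(q{\left(-3 \right)},1 \right)} \left(8 - 2\right) = 0 \left(8 - 2\right) = 0 \cdot 6 = 0$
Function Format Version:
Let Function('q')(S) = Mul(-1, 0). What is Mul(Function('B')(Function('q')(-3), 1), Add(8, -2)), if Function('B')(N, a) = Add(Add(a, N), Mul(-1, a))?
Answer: 0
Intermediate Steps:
Function('q')(S) = 0
Function('B')(N, a) = N (Function('B')(N, a) = Add(Add(N, a), Mul(-1, a)) = N)
Mul(Function('B')(Function('q')(-3), 1), Add(8, -2)) = Mul(0, Add(8, -2)) = Mul(0, 6) = 0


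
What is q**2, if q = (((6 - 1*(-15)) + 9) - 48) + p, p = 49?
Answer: 961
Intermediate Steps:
q = 31 (q = (((6 - 1*(-15)) + 9) - 48) + 49 = (((6 + 15) + 9) - 48) + 49 = ((21 + 9) - 48) + 49 = (30 - 48) + 49 = -18 + 49 = 31)
q**2 = 31**2 = 961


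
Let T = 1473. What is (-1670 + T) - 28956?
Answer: -29153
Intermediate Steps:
(-1670 + T) - 28956 = (-1670 + 1473) - 28956 = -197 - 28956 = -29153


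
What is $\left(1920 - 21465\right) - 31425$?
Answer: $-50970$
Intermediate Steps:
$\left(1920 - 21465\right) - 31425 = -19545 - 31425 = -50970$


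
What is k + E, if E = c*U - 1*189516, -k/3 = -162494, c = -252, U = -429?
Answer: 406074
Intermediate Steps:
k = 487482 (k = -3*(-162494) = 487482)
E = -81408 (E = -252*(-429) - 1*189516 = 108108 - 189516 = -81408)
k + E = 487482 - 81408 = 406074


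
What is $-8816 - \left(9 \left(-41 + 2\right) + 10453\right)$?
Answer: $-18918$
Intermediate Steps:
$-8816 - \left(9 \left(-41 + 2\right) + 10453\right) = -8816 - \left(9 \left(-39\right) + 10453\right) = -8816 - \left(-351 + 10453\right) = -8816 - 10102 = -18918$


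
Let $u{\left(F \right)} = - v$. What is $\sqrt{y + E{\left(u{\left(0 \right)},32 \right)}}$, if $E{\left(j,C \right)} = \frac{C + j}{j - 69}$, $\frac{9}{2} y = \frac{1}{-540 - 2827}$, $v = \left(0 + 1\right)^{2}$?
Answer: $\frac{i \sqrt{4519153730}}{101010} \approx 0.66552 i$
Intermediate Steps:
$v = 1$ ($v = 1^{2} = 1$)
$y = - \frac{2}{30303}$ ($y = \frac{2}{9 \left(-540 - 2827\right)} = \frac{2}{9 \left(-3367\right)} = \frac{2}{9} \left(- \frac{1}{3367}\right) = - \frac{2}{30303} \approx -6.6 \cdot 10^{-5}$)
$u{\left(F \right)} = -1$ ($u{\left(F \right)} = \left(-1\right) 1 = -1$)
$E{\left(j,C \right)} = \frac{C + j}{-69 + j}$
$\sqrt{y + E{\left(u{\left(0 \right)},32 \right)}} = \sqrt{- \frac{2}{30303} + \frac{32 - 1}{-69 - 1}} = \sqrt{- \frac{2}{30303} + \frac{1}{-70} \cdot 31} = \sqrt{- \frac{2}{30303} - \frac{31}{70}} = \sqrt{- \frac{134219}{303030}} = \frac{i \sqrt{4519153730}}{101010}$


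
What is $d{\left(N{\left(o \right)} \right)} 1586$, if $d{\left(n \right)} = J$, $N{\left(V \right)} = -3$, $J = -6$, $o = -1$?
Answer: $-9516$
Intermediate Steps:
$d{\left(n \right)} = -6$
$d{\left(N{\left(o \right)} \right)} 1586 = \left(-6\right) 1586 = -9516$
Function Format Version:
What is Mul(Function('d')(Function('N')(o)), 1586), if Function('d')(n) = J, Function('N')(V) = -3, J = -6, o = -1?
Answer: -9516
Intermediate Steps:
Function('d')(n) = -6
Mul(Function('d')(Function('N')(o)), 1586) = Mul(-6, 1586) = -9516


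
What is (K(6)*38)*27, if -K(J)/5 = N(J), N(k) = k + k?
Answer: -61560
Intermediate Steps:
N(k) = 2*k
K(J) = -10*J
(K(6)*38)*27 = (-10*6*38)*27 = -60*38*27 = -2280*27 = -61560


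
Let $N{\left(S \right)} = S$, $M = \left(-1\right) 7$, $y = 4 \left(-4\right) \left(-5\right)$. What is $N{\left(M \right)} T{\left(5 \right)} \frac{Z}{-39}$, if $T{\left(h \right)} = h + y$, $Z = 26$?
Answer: $\frac{1190}{3} \approx 396.67$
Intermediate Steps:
$y = 80$ ($y = \left(-16\right) \left(-5\right) = 80$)
$M = -7$
$T{\left(h \right)} = 80 + h$ ($T{\left(h \right)} = h + 80 = 80 + h$)
$N{\left(M \right)} T{\left(5 \right)} \frac{Z}{-39} = - 7 \left(80 + 5\right) \frac{26}{-39} = \left(-7\right) 85 \cdot 26 \left(- \frac{1}{39}\right) = \left(-595\right) \left(- \frac{2}{3}\right) = \frac{1190}{3}$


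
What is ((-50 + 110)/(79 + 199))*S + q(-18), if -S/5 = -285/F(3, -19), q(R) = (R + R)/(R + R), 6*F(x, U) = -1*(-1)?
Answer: 256639/139 ≈ 1846.3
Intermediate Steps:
F(x, U) = ⅙ (F(x, U) = (-1*(-1))/6 = (⅙)*1 = ⅙)
q(R) = 1 (q(R) = (2*R)/((2*R)) = (2*R)*(1/(2*R)) = 1)
S = 8550 (S = -(-1425)/⅙ = -(-1425)*6 = -5*(-1710) = 8550)
((-50 + 110)/(79 + 199))*S + q(-18) = ((-50 + 110)/(79 + 199))*8550 + 1 = (60/278)*8550 + 1 = (60*(1/278))*8550 + 1 = (30/139)*8550 + 1 = 256500/139 + 1 = 256639/139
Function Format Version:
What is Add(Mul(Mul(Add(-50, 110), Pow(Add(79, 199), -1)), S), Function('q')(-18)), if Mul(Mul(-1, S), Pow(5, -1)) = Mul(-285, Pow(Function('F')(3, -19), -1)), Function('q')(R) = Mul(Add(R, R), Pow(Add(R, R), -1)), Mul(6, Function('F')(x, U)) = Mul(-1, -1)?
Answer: Rational(256639, 139) ≈ 1846.3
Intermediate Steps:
Function('F')(x, U) = Rational(1, 6) (Function('F')(x, U) = Mul(Rational(1, 6), Mul(-1, -1)) = Mul(Rational(1, 6), 1) = Rational(1, 6))
Function('q')(R) = 1 (Function('q')(R) = Mul(Mul(2, R), Pow(Mul(2, R), -1)) = Mul(Mul(2, R), Mul(Rational(1, 2), Pow(R, -1))) = 1)
S = 8550 (S = Mul(-5, Mul(-285, Pow(Rational(1, 6), -1))) = Mul(-5, Mul(-285, 6)) = Mul(-5, -1710) = 8550)
Add(Mul(Mul(Add(-50, 110), Pow(Add(79, 199), -1)), S), Function('q')(-18)) = Add(Mul(Mul(Add(-50, 110), Pow(Add(79, 199), -1)), 8550), 1) = Add(Mul(Mul(60, Pow(278, -1)), 8550), 1) = Add(Mul(Mul(60, Rational(1, 278)), 8550), 1) = Add(Mul(Rational(30, 139), 8550), 1) = Add(Rational(256500, 139), 1) = Rational(256639, 139)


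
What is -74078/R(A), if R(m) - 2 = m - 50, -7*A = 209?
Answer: 518546/545 ≈ 951.46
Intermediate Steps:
A = -209/7 (A = -⅐*209 = -209/7 ≈ -29.857)
R(m) = -48 + m (R(m) = 2 + (m - 50) = 2 + (-50 + m) = -48 + m)
-74078/R(A) = -74078/(-48 - 209/7) = -74078/(-545/7) = -74078*(-7/545) = 518546/545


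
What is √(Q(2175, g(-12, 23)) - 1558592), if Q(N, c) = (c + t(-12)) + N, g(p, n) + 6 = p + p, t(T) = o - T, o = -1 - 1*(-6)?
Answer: I*√1556430 ≈ 1247.6*I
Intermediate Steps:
o = 5 (o = -1 + 6 = 5)
t(T) = 5 - T
g(p, n) = -6 + 2*p (g(p, n) = -6 + (p + p) = -6 + 2*p)
Q(N, c) = 17 + N + c (Q(N, c) = (c + (5 - 1*(-12))) + N = (c + (5 + 12)) + N = (c + 17) + N = (17 + c) + N = 17 + N + c)
√(Q(2175, g(-12, 23)) - 1558592) = √((17 + 2175 + (-6 + 2*(-12))) - 1558592) = √((17 + 2175 + (-6 - 24)) - 1558592) = √((17 + 2175 - 30) - 1558592) = √(2162 - 1558592) = √(-1556430) = I*√1556430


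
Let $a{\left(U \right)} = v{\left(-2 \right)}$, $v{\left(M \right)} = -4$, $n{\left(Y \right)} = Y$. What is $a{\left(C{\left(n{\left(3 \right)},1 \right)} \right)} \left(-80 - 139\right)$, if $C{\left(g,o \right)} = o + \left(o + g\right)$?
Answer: $876$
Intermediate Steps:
$C{\left(g,o \right)} = g + 2 o$ ($C{\left(g,o \right)} = o + \left(g + o\right) = g + 2 o$)
$a{\left(U \right)} = -4$
$a{\left(C{\left(n{\left(3 \right)},1 \right)} \right)} \left(-80 - 139\right) = - 4 \left(-80 - 139\right) = \left(-4\right) \left(-219\right) = 876$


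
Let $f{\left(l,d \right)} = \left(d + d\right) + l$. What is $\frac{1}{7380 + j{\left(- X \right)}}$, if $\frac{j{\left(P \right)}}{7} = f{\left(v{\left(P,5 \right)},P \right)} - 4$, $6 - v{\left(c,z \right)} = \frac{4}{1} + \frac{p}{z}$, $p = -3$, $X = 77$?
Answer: $\frac{5}{31461} \approx 0.00015893$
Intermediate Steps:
$v{\left(c,z \right)} = 2 + \frac{3}{z}$ ($v{\left(c,z \right)} = 6 - \left(\frac{4}{1} - \frac{3}{z}\right) = 6 - \left(4 \cdot 1 - \frac{3}{z}\right) = 6 - \left(4 - \frac{3}{z}\right) = 2 + \frac{3}{z}$)
$f{\left(l,d \right)} = l + 2 d$ ($f{\left(l,d \right)} = 2 d + l = l + 2 d$)
$j{\left(P \right)} = - \frac{49}{5} + 14 P$ ($j{\left(P \right)} = 7 \left(\left(\left(2 + \frac{3}{5}\right) + 2 P\right) - 4\right) = 7 \left(\left(\frac{13}{5} + 2 P\right) - 4\right) = 7 \left(- \frac{7}{5} + 2 P\right) = - \frac{49}{5} + 14 P$)
$\frac{1}{7380 + j{\left(- X \right)}} = \frac{1}{7380 + \left(- \frac{49}{5} + 14 \left(\left(-1\right) 77\right)\right)} = \frac{1}{7380 + \left(- \frac{49}{5} + 14 \left(-77\right)\right)} = \frac{1}{7380 - \frac{5439}{5}} = \frac{1}{\frac{31461}{5}} = \frac{5}{31461}$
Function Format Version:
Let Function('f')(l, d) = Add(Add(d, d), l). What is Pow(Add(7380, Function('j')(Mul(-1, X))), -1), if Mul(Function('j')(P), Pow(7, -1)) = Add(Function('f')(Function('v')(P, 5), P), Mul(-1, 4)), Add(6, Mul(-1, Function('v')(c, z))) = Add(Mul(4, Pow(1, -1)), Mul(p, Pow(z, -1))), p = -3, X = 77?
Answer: Rational(5, 31461) ≈ 0.00015893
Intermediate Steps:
Function('v')(c, z) = Add(2, Mul(3, Pow(z, -1))) (Function('v')(c, z) = Add(6, Mul(-1, Add(Mul(4, Pow(1, -1)), Mul(-3, Pow(z, -1))))) = Add(6, Mul(-1, Add(Mul(4, 1), Mul(-3, Pow(z, -1))))) = Add(6, Mul(-1, Add(4, Mul(-3, Pow(z, -1))))) = Add(6, Add(-4, Mul(3, Pow(z, -1)))) = Add(2, Mul(3, Pow(z, -1))))
Function('f')(l, d) = Add(l, Mul(2, d)) (Function('f')(l, d) = Add(Mul(2, d), l) = Add(l, Mul(2, d)))
Function('j')(P) = Add(Rational(-49, 5), Mul(14, P)) (Function('j')(P) = Mul(7, Add(Add(Add(2, Mul(3, Pow(5, -1))), Mul(2, P)), Mul(-1, 4))) = Mul(7, Add(Add(Add(2, Mul(3, Rational(1, 5))), Mul(2, P)), -4)) = Mul(7, Add(Add(Add(2, Rational(3, 5)), Mul(2, P)), -4)) = Mul(7, Add(Add(Rational(13, 5), Mul(2, P)), -4)) = Mul(7, Add(Rational(-7, 5), Mul(2, P))) = Add(Rational(-49, 5), Mul(14, P)))
Pow(Add(7380, Function('j')(Mul(-1, X))), -1) = Pow(Add(7380, Add(Rational(-49, 5), Mul(14, Mul(-1, 77)))), -1) = Pow(Add(7380, Add(Rational(-49, 5), Mul(14, -77))), -1) = Pow(Add(7380, Add(Rational(-49, 5), -1078)), -1) = Pow(Add(7380, Rational(-5439, 5)), -1) = Pow(Rational(31461, 5), -1) = Rational(5, 31461)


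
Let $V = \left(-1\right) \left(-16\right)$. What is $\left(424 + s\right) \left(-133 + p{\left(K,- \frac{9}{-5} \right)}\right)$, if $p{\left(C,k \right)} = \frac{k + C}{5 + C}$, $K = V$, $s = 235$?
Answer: $- \frac{9144284}{105} \approx -87088.0$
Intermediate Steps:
$V = 16$
$K = 16$
$p{\left(C,k \right)} = \frac{C + k}{5 + C}$
$\left(424 + s\right) \left(-133 + p{\left(K,- \frac{9}{-5} \right)}\right) = \left(424 + 235\right) \left(-133 + \frac{16 - \frac{9}{-5}}{5 + 16}\right) = 659 \left(-133 + \frac{16 - - \frac{9}{5}}{21}\right) = 659 \left(-133 + \frac{16 + \frac{9}{5}}{21}\right) = 659 \left(-133 + \frac{1}{21} \cdot \frac{89}{5}\right) = 659 \left(-133 + \frac{89}{105}\right) = 659 \left(- \frac{13876}{105}\right) = - \frac{9144284}{105}$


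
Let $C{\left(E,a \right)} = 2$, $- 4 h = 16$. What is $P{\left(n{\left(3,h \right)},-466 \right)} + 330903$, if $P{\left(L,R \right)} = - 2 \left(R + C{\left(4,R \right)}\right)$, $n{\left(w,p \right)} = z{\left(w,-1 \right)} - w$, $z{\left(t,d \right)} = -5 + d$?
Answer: $331831$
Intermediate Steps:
$h = -4$ ($h = \left(- \frac{1}{4}\right) 16 = -4$)
$n{\left(w,p \right)} = -6 - w$ ($n{\left(w,p \right)} = \left(-5 - 1\right) - w = -6 - w$)
$P{\left(L,R \right)} = -4 - 2 R$ ($P{\left(L,R \right)} = - 2 \left(R + 2\right) = - 2 \left(2 + R\right) = -4 - 2 R$)
$P{\left(n{\left(3,h \right)},-466 \right)} + 330903 = \left(-4 - -932\right) + 330903 = \left(-4 + 932\right) + 330903 = 928 + 330903 = 331831$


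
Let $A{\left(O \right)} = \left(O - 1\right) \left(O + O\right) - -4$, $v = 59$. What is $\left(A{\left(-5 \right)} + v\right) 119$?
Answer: $14637$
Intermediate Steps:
$A{\left(O \right)} = 4 + 2 O \left(-1 + O\right)$ ($A{\left(O \right)} = \left(-1 + O\right) 2 O + 4 = 2 O \left(-1 + O\right) + 4 = 4 + 2 O \left(-1 + O\right)$)
$\left(A{\left(-5 \right)} + v\right) 119 = \left(\left(4 - -10 + 2 \left(-5\right)^{2}\right) + 59\right) 119 = \left(\left(4 + 10 + 2 \cdot 25\right) + 59\right) 119 = \left(\left(4 + 10 + 50\right) + 59\right) 119 = \left(64 + 59\right) 119 = 123 \cdot 119 = 14637$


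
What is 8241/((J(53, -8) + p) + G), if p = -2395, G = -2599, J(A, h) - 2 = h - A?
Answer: -8241/5053 ≈ -1.6309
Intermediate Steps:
J(A, h) = 2 + h - A (J(A, h) = 2 + (h - A) = 2 + h - A)
8241/((J(53, -8) + p) + G) = 8241/(((2 - 8 - 1*53) - 2395) - 2599) = 8241/(((2 - 8 - 53) - 2395) - 2599) = 8241/((-59 - 2395) - 2599) = 8241/(-2454 - 2599) = 8241/(-5053) = 8241*(-1/5053) = -8241/5053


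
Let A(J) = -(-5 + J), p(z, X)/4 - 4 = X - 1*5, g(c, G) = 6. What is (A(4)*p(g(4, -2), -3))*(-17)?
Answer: 272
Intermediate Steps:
p(z, X) = -4 + 4*X (p(z, X) = 16 + 4*(X - 1*5) = 16 + 4*(X - 5) = 16 + 4*(-5 + X) = 16 + (-20 + 4*X) = -4 + 4*X)
A(J) = 5 - J
(A(4)*p(g(4, -2), -3))*(-17) = ((5 - 1*4)*(-4 + 4*(-3)))*(-17) = ((5 - 4)*(-4 - 12))*(-17) = (1*(-16))*(-17) = -16*(-17) = 272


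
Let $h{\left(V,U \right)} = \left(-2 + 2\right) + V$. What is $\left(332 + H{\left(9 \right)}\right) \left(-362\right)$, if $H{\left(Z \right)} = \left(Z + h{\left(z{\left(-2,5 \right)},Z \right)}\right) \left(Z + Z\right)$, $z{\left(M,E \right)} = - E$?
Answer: $-146248$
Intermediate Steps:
$h{\left(V,U \right)} = V$ ($h{\left(V,U \right)} = 0 + V = V$)
$H{\left(Z \right)} = 2 Z \left(-5 + Z\right)$ ($H{\left(Z \right)} = \left(Z - 5\right) \left(Z + Z\right) = \left(Z - 5\right) 2 Z = \left(-5 + Z\right) 2 Z = 2 Z \left(-5 + Z\right)$)
$\left(332 + H{\left(9 \right)}\right) \left(-362\right) = \left(332 + 2 \cdot 9 \left(-5 + 9\right)\right) \left(-362\right) = \left(332 + 2 \cdot 9 \cdot 4\right) \left(-362\right) = \left(332 + 72\right) \left(-362\right) = 404 \left(-362\right) = -146248$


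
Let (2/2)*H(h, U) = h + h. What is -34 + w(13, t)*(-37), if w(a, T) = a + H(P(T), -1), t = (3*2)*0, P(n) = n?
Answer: -515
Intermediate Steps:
t = 0 (t = 6*0 = 0)
H(h, U) = 2*h (H(h, U) = h + h = 2*h)
w(a, T) = a + 2*T
-34 + w(13, t)*(-37) = -34 + (13 + 2*0)*(-37) = -34 + (13 + 0)*(-37) = -34 + 13*(-37) = -34 - 481 = -515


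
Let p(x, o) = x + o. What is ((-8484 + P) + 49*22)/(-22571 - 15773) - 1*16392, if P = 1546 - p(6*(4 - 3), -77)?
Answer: -628529059/38344 ≈ -16392.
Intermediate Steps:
p(x, o) = o + x
P = 1617 (P = 1546 - (-77 + 6*(4 - 3)) = 1546 - (-77 + 6*1) = 1546 - (-77 + 6) = 1546 - 1*(-71) = 1546 + 71 = 1617)
((-8484 + P) + 49*22)/(-22571 - 15773) - 1*16392 = ((-8484 + 1617) + 49*22)/(-22571 - 15773) - 1*16392 = (-6867 + 1078)/(-38344) - 16392 = -5789*(-1/38344) - 16392 = 5789/38344 - 16392 = -628529059/38344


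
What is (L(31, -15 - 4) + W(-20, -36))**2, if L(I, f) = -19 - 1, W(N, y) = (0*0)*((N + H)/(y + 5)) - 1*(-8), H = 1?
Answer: 144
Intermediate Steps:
W(N, y) = 8 (W(N, y) = (0*0)*((N + 1)/(y + 5)) - 1*(-8) = 0*((1 + N)/(5 + y)) + 8 = 0 + 8 = 8)
L(I, f) = -20
(L(31, -15 - 4) + W(-20, -36))**2 = (-20 + 8)**2 = (-12)**2 = 144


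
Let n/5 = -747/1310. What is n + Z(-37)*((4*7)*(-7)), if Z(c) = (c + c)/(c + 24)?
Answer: -3809759/3406 ≈ -1118.5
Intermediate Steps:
Z(c) = 2*c/(24 + c) (Z(c) = (2*c)/(24 + c) = 2*c/(24 + c))
n = -747/262 (n = 5*(-747/1310) = -747/262 ≈ -2.8511)
n + Z(-37)*((4*7)*(-7)) = -747/262 + (2*(-37)/(24 - 37))*((4*7)*(-7)) = -747/262 + (2*(-37)/(-13))*(28*(-7)) = -747/262 + (2*(-37)*(-1/13))*(-196) = -747/262 + (74/13)*(-196) = -747/262 - 14504/13 = -3809759/3406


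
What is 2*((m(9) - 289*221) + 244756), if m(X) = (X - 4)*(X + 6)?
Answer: 361924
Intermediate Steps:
m(X) = (-4 + X)*(6 + X)
2*((m(9) - 289*221) + 244756) = 2*(((-24 + 9**2 + 2*9) - 289*221) + 244756) = 2*(((-24 + 81 + 18) - 63869) + 244756) = 2*((75 - 63869) + 244756) = 2*(-63794 + 244756) = 2*180962 = 361924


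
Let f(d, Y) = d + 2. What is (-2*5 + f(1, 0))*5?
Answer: -35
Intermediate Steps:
f(d, Y) = 2 + d
(-2*5 + f(1, 0))*5 = (-2*5 + (2 + 1))*5 = (-10 + 3)*5 = -7*5 = -35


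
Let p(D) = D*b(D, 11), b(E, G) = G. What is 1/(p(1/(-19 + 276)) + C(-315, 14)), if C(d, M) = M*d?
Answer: -257/1133359 ≈ -0.00022676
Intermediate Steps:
p(D) = 11*D (p(D) = D*11 = 11*D)
1/(p(1/(-19 + 276)) + C(-315, 14)) = 1/(11/(-19 + 276) + 14*(-315)) = 1/(11/257 - 4410) = 1/(-1133359/257) = -257/1133359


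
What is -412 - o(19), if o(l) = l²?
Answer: -773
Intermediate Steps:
-412 - o(19) = -412 - 1*19² = -412 - 1*361 = -412 - 361 = -773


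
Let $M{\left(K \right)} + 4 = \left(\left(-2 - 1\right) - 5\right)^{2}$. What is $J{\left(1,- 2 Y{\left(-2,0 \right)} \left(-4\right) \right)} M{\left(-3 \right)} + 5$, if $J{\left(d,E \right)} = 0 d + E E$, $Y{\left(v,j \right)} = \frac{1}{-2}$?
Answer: $965$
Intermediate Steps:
$Y{\left(v,j \right)} = - \frac{1}{2}$
$M{\left(K \right)} = 60$ ($M{\left(K \right)} = -4 + \left(\left(-2 - 1\right) - 5\right)^{2} = -4 + \left(-3 - 5\right)^{2} = -4 + \left(-8\right)^{2} = -4 + 64 = 60$)
$J{\left(d,E \right)} = E^{2}$ ($J{\left(d,E \right)} = 0 + E^{2} = E^{2}$)
$J{\left(1,- 2 Y{\left(-2,0 \right)} \left(-4\right) \right)} M{\left(-3 \right)} + 5 = \left(\left(-2\right) \left(- \frac{1}{2}\right) \left(-4\right)\right)^{2} \cdot 60 + 5 = \left(1 \left(-4\right)\right)^{2} \cdot 60 + 5 = \left(-4\right)^{2} \cdot 60 + 5 = 16 \cdot 60 + 5 = 960 + 5 = 965$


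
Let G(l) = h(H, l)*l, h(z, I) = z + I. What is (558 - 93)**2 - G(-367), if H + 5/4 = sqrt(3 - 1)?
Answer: 324309/4 + 367*sqrt(2) ≈ 81596.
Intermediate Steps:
H = -5/4 + sqrt(2) (H = -5/4 + sqrt(3 - 1) = -5/4 + sqrt(2) ≈ 0.16421)
h(z, I) = I + z
G(l) = l*(-5/4 + l + sqrt(2)) (G(l) = (l + (-5/4 + sqrt(2)))*l = (-5/4 + l + sqrt(2))*l = l*(-5/4 + l + sqrt(2)))
(558 - 93)**2 - G(-367) = (558 - 93)**2 - (-367)*(-5 + 4*(-367) + 4*sqrt(2))/4 = 465**2 - (-367)*(-5 - 1468 + 4*sqrt(2))/4 = 216225 - (-367)*(-1473 + 4*sqrt(2))/4 = 216225 - (540591/4 - 367*sqrt(2)) = 216225 + (-540591/4 + 367*sqrt(2)) = 324309/4 + 367*sqrt(2)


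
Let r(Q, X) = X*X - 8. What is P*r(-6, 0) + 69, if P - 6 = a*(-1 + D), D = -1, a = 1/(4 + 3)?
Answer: 163/7 ≈ 23.286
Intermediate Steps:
r(Q, X) = -8 + X² (r(Q, X) = X² - 8 = -8 + X²)
a = ⅐ (a = 1/7 = ⅐ ≈ 0.14286)
P = 40/7 (P = 6 + (-1 - 1)/7 = 6 + (⅐)*(-2) = 6 - 2/7 = 40/7 ≈ 5.7143)
P*r(-6, 0) + 69 = 40*(-8 + 0²)/7 + 69 = 40*(-8 + 0)/7 + 69 = (40/7)*(-8) + 69 = -320/7 + 69 = 163/7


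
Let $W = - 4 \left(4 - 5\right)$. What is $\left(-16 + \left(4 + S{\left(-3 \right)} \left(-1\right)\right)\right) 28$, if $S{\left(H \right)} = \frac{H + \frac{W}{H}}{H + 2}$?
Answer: $- \frac{1372}{3} \approx -457.33$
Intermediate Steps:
$W = 4$ ($W = \left(-4\right) \left(-1\right) = 4$)
$S{\left(H \right)} = \frac{H + \frac{4}{H}}{2 + H}$ ($S{\left(H \right)} = \frac{H + \frac{4}{H}}{H + 2} = \frac{H + \frac{4}{H}}{2 + H}$)
$\left(-16 + \left(4 + S{\left(-3 \right)} \left(-1\right)\right)\right) 28 = \left(-16 + \left(4 + \frac{4 + \left(-3\right)^{2}}{\left(-3\right) \left(2 - 3\right)} \left(-1\right)\right)\right) 28 = \left(-16 + \left(4 + - \frac{4 + 9}{3 \left(-1\right)} \left(-1\right)\right)\right) 28 = \left(-16 + \left(4 + \left(- \frac{1}{3}\right) \left(-1\right) 13 \left(-1\right)\right)\right) 28 = \left(-16 + \left(4 + \frac{13}{3} \left(-1\right)\right)\right) 28 = \left(-16 + \left(4 - \frac{13}{3}\right)\right) 28 = \left(-16 - \frac{1}{3}\right) 28 = \left(- \frac{49}{3}\right) 28 = - \frac{1372}{3}$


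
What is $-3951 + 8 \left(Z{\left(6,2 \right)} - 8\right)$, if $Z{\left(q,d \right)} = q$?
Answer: $-3967$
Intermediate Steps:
$-3951 + 8 \left(Z{\left(6,2 \right)} - 8\right) = -3951 + 8 \left(6 - 8\right) = -3951 + 8 \left(-2\right) = -3951 - 16 = -3967$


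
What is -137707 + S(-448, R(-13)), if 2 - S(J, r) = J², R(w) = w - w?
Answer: -338409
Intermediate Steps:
R(w) = 0
S(J, r) = 2 - J²
-137707 + S(-448, R(-13)) = -137707 + (2 - 1*(-448)²) = -137707 + (2 - 1*200704) = -137707 + (2 - 200704) = -137707 - 200702 = -338409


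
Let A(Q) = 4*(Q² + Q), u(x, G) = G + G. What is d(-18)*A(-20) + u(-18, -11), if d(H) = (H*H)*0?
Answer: -22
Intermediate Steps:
u(x, G) = 2*G
d(H) = 0 (d(H) = H²*0 = 0)
A(Q) = 4*Q + 4*Q² (A(Q) = 4*(Q + Q²) = 4*Q + 4*Q²)
d(-18)*A(-20) + u(-18, -11) = 0*(4*(-20)*(1 - 20)) + 2*(-11) = 0*(4*(-20)*(-19)) - 22 = 0*1520 - 22 = 0 - 22 = -22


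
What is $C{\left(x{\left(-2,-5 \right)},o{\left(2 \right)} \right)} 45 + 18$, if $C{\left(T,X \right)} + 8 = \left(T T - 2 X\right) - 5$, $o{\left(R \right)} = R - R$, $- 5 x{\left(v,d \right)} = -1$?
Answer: $- \frac{2826}{5} \approx -565.2$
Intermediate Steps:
$x{\left(v,d \right)} = \frac{1}{5}$ ($x{\left(v,d \right)} = \left(- \frac{1}{5}\right) \left(-1\right) = \frac{1}{5}$)
$o{\left(R \right)} = 0$
$C{\left(T,X \right)} = -13 + T^{2} - 2 X$ ($C{\left(T,X \right)} = -8 - \left(5 + 2 X - T T\right) = -8 - \left(5 - T^{2} + 2 X\right) = -13 + T^{2} - 2 X$)
$C{\left(x{\left(-2,-5 \right)},o{\left(2 \right)} \right)} 45 + 18 = \left(-13 + \left(\frac{1}{5}\right)^{2} - 0\right) 45 + 18 = \left(-13 + \frac{1}{25} + 0\right) 45 + 18 = \left(- \frac{324}{25}\right) 45 + 18 = - \frac{2916}{5} + 18 = - \frac{2826}{5}$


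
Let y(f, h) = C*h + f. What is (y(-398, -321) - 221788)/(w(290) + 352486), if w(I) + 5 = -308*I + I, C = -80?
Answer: -65502/87817 ≈ -0.74589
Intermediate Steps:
w(I) = -5 - 307*I (w(I) = -5 + (-308*I + I) = -5 - 307*I)
y(f, h) = f - 80*h (y(f, h) = -80*h + f = f - 80*h)
(y(-398, -321) - 221788)/(w(290) + 352486) = ((-398 - 80*(-321)) - 221788)/((-5 - 307*290) + 352486) = ((-398 + 25680) - 221788)/((-5 - 89030) + 352486) = (25282 - 221788)/(-89035 + 352486) = -196506/263451 = -196506*1/263451 = -65502/87817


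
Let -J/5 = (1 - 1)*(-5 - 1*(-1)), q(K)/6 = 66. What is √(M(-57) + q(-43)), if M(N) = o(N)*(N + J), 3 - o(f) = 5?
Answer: √510 ≈ 22.583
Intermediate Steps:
q(K) = 396 (q(K) = 6*66 = 396)
J = 0 (J = -5*(1 - 1)*(-5 - 1*(-1)) = -0*(-5 + 1) = -0*(-4) = -5*0 = 0)
o(f) = -2 (o(f) = 3 - 1*5 = 3 - 5 = -2)
M(N) = -2*N (M(N) = -2*(N + 0) = -2*N)
√(M(-57) + q(-43)) = √(-2*(-57) + 396) = √(114 + 396) = √510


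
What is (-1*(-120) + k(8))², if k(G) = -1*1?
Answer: 14161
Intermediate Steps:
k(G) = -1
(-1*(-120) + k(8))² = (-1*(-120) - 1)² = (120 - 1)² = 119² = 14161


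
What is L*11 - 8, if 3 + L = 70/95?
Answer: -625/19 ≈ -32.895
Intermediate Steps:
L = -43/19 (L = -3 + 70/95 = -3 + 70*(1/95) = -3 + 14/19 = -43/19 ≈ -2.2632)
L*11 - 8 = -43/19*11 - 8 = -473/19 - 8 = -625/19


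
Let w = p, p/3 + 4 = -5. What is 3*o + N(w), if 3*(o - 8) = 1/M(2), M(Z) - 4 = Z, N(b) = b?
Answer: -17/6 ≈ -2.8333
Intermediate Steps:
p = -27 (p = -12 + 3*(-5) = -12 - 15 = -27)
w = -27
M(Z) = 4 + Z
o = 145/18 (o = 8 + 1/(3*(4 + 2)) = 8 + (⅓)/6 = 8 + (⅓)*(⅙) = 8 + 1/18 = 145/18 ≈ 8.0556)
3*o + N(w) = 3*(145/18) - 27 = 145/6 - 27 = -17/6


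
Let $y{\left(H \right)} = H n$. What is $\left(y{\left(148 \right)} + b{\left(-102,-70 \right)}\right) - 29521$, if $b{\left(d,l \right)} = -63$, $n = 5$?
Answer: $-28844$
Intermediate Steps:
$y{\left(H \right)} = 5 H$ ($y{\left(H \right)} = H 5 = 5 H$)
$\left(y{\left(148 \right)} + b{\left(-102,-70 \right)}\right) - 29521 = \left(5 \cdot 148 - 63\right) - 29521 = \left(740 - 63\right) - 29521 = 677 - 29521 = -28844$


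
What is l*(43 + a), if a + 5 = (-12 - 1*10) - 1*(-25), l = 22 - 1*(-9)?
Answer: 1271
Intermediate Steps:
l = 31 (l = 22 + 9 = 31)
a = -2 (a = -5 + ((-12 - 1*10) - 1*(-25)) = -5 + ((-12 - 10) + 25) = -5 + (-22 + 25) = -5 + 3 = -2)
l*(43 + a) = 31*(43 - 2) = 31*41 = 1271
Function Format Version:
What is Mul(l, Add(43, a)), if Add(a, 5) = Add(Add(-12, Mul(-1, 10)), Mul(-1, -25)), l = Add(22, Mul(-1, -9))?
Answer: 1271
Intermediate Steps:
l = 31 (l = Add(22, 9) = 31)
a = -2 (a = Add(-5, Add(Add(-12, Mul(-1, 10)), Mul(-1, -25))) = Add(-5, Add(Add(-12, -10), 25)) = Add(-5, Add(-22, 25)) = Add(-5, 3) = -2)
Mul(l, Add(43, a)) = Mul(31, Add(43, -2)) = Mul(31, 41) = 1271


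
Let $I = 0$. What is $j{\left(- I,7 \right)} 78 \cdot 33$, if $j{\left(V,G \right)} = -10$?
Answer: $-25740$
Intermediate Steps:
$j{\left(- I,7 \right)} 78 \cdot 33 = \left(-10\right) 78 \cdot 33 = \left(-780\right) 33 = -25740$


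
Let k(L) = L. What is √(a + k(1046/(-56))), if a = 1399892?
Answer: √274375171/14 ≈ 1183.2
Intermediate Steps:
√(a + k(1046/(-56))) = √(1399892 + 1046/(-56)) = √(1399892 + 1046*(-1/56)) = √(1399892 - 523/28) = √(39196453/28) = √274375171/14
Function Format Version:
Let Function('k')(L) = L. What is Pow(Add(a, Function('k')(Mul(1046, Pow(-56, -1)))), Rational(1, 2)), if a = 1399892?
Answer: Mul(Rational(1, 14), Pow(274375171, Rational(1, 2))) ≈ 1183.2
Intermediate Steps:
Pow(Add(a, Function('k')(Mul(1046, Pow(-56, -1)))), Rational(1, 2)) = Pow(Add(1399892, Mul(1046, Pow(-56, -1))), Rational(1, 2)) = Pow(Add(1399892, Mul(1046, Rational(-1, 56))), Rational(1, 2)) = Pow(Add(1399892, Rational(-523, 28)), Rational(1, 2)) = Pow(Rational(39196453, 28), Rational(1, 2)) = Mul(Rational(1, 14), Pow(274375171, Rational(1, 2)))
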